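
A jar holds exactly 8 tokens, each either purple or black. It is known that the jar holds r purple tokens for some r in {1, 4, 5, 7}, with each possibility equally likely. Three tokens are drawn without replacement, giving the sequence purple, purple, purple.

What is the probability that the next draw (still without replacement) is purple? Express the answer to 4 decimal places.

0.6694

Compute the likelihood of the observed sequence for each case: P(data | r = 1) = (1/8)(0/7) = 0; P(data | r = 4) = (4/8)(3/7)(2/6) = 1/14; P(data | r = 5) = (5/8)(4/7)(3/6) = 5/28; P(data | r = 7) = (7/8)(6/7)(5/6) = 5/8.
Weighting by the prior gives 1/4 · 0 = 0, 1/4 · 1/14 = 1/56, 1/4 · 5/28 = 5/112, 1/4 · 5/8 = 5/32; these sum to 7/32.
The posterior is then P(r = 1 | data) = 0, P(r = 4 | data) = 4/49, P(r = 5 | data) = 10/49, P(r = 7 | data) = 5/7.
So P(purple next | data) = Σ P(purple next | H) P(H | data) = (1/5)(4/49) + (2/5)(10/49) + (4/5)(5/7) = 164/245.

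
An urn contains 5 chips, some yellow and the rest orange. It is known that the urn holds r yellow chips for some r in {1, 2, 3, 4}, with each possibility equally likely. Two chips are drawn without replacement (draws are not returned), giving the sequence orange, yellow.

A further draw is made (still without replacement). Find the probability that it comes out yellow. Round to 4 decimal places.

0.5000

For each hypothesis, P(data | H) works out to: P(data | r = 1) = (4/5)(1/4) = 1/5; P(data | r = 2) = (3/5)(2/4) = 3/10; P(data | r = 3) = (2/5)(3/4) = 3/10; P(data | r = 4) = (1/5)(4/4) = 1/5.
The prior-weighted likelihoods are 1/4 · 1/5 = 1/20, 1/4 · 3/10 = 3/40, 1/4 · 3/10 = 3/40, 1/4 · 1/5 = 1/20; summing to 1/4.
The posterior is then P(r = 1 | data) = 1/5, P(r = 2 | data) = 3/10, P(r = 3 | data) = 3/10, P(r = 4 | data) = 1/5.
So P(yellow next | data) = Σ P(yellow next | H) P(H | data) = (0)(1/5) + (1/3)(3/10) + (2/3)(3/10) + (1)(1/5) = 1/2.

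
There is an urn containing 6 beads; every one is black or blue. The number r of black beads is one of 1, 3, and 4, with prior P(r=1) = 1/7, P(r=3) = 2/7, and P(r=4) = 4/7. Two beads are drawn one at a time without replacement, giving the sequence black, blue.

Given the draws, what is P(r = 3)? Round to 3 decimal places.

For each hypothesis, P(data | H) works out to: P(data | r = 1) = (1/6)(5/5) = 1/6; P(data | r = 3) = (3/6)(3/5) = 3/10; P(data | r = 4) = (4/6)(2/5) = 4/15.
The prior-weighted likelihoods are 1/7 · 1/6 = 1/42, 2/7 · 3/10 = 3/35, 4/7 · 4/15 = 16/105; summing to 11/42.
So P(r = 3 | data) = (3/35) / (11/42) = 18/55.

0.327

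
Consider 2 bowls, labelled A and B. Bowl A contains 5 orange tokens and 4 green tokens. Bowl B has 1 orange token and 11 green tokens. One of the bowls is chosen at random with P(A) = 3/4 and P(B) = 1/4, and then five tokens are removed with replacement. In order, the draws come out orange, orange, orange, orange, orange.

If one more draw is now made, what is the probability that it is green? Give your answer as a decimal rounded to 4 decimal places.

0.4445

The likelihood of the observed sequence under each hypothesis: P(data | bowl A) = (5/9)(5/9)(5/9)(5/9)(5/9) = 0.052922; P(data | bowl B) = (1/12)(1/12)(1/12)(1/12)(1/12) = 4.0188e-06.
Multiplying each by its prior: 3/4 · 0.052922 = 0.039692, 1/4 · 4.0188e-06 = 1.0047e-06; summing to 0.039693.
Normalising, the posterior is P(bowl A | data) = 0.99997, P(bowl B | data) = 2.5312e-05.
So P(green next | data) = Σ P(green next | H) P(H | data) = (4/9)(0.99997) + (11/12)(2.5312e-05) = 0.44446.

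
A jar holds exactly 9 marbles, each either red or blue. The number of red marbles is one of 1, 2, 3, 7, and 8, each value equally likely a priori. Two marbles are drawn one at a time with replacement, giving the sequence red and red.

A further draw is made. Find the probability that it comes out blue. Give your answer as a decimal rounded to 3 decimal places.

For each hypothesis, P(data | H) works out to: P(data | r = 1) = (1/9)(1/9) = 1/81; P(data | r = 2) = (2/9)(2/9) = 4/81; P(data | r = 3) = (3/9)(3/9) = 1/9; P(data | r = 7) = (7/9)(7/9) = 49/81; P(data | r = 8) = (8/9)(8/9) = 64/81.
Multiplying each by its prior: 1/5 · 1/81 = 1/405, 1/5 · 4/81 = 4/405, 1/5 · 1/9 = 1/45, 1/5 · 49/81 = 49/405, 1/5 · 64/81 = 64/405; with total 127/405.
The posterior is then P(r = 1 | data) = 1/127, P(r = 2 | data) = 4/127, P(r = 3 | data) = 9/127, P(r = 7 | data) = 49/127, P(r = 8 | data) = 64/127.
Averaging over the posterior, P(blue next | data) = (8/9)(1/127) + (7/9)(4/127) + (2/3)(9/127) + (2/9)(49/127) + (1/9)(64/127) = 28/127.

0.220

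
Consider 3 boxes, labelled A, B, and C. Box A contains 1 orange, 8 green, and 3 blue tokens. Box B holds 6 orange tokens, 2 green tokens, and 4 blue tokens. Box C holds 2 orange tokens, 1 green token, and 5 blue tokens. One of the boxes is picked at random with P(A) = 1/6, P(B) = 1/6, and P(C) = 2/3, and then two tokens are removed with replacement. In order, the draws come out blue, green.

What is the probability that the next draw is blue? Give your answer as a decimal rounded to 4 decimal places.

0.4778

Compute the likelihood of the observed sequence for each case: P(data | box A) = (3/12)(8/12) = 1/6; P(data | box B) = (4/12)(2/12) = 1/18; P(data | box C) = (5/8)(1/8) = 5/64.
Weighting by the prior gives 1/6 · 1/6 = 1/36, 1/6 · 1/18 = 1/108, 2/3 · 5/64 = 5/96; summing to 77/864.
Normalising, the posterior is P(box A | data) = 0.31169, P(box B | data) = 0.1039, P(box C | data) = 0.58442.
Averaging over the posterior, P(blue next | data) = (1/4)(0.31169) + (1/3)(0.1039) + (5/8)(0.58442) = 0.47781.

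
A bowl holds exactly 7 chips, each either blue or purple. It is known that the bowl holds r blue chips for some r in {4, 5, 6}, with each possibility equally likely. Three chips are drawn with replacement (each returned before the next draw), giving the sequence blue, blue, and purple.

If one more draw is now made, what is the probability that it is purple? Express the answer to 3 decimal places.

Under each hypothesis, the probability of the observed sequence is: P(data | r = 4) = (4/7)(4/7)(3/7) = 0.13994; P(data | r = 5) = (5/7)(5/7)(2/7) = 0.14577; P(data | r = 6) = (6/7)(6/7)(1/7) = 0.10496.
Multiplying each by its prior: 1/3 · 0.13994 = 0.046647, 1/3 · 0.14577 = 0.048591, 1/3 · 0.10496 = 0.034985; summing to 0.13022.
Normalising, the posterior is P(r = 4 | data) = 0.35821, P(r = 5 | data) = 0.37313, P(r = 6 | data) = 0.26866.
So P(purple next | data) = Σ P(purple next | H) P(H | data) = (3/7)(0.35821) + (2/7)(0.37313) + (1/7)(0.26866) = 0.29851.

0.299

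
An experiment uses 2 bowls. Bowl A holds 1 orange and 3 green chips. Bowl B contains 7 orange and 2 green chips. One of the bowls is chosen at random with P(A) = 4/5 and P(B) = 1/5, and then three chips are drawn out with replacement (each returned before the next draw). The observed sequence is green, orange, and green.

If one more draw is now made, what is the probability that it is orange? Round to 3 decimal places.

0.284

The likelihood of the observed sequence under each hypothesis: P(data | bowl A) = (3/4)(1/4)(3/4) = 0.14062; P(data | bowl B) = (2/9)(7/9)(2/9) = 0.038409.
The prior-weighted likelihoods are 4/5 · 0.14062 = 0.1125, 1/5 · 0.038409 = 0.0076818; summing to 0.12018.
The posterior is then P(bowl A | data) = 0.93608, P(bowl B | data) = 0.063918.
The predictive probability is P(orange next | data) = (1/4)(0.93608) + (7/9)(0.063918) = 0.28373.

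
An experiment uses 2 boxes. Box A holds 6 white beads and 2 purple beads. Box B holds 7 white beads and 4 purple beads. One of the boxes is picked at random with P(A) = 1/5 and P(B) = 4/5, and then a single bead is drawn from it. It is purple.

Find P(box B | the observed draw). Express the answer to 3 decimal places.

The likelihood of this draw under each hypothesis: P(data | box A) = (2/8) = 1/4; P(data | box B) = (4/11) = 4/11.
Multiplying each by its prior: 1/5 · 1/4 = 1/20, 4/5 · 4/11 = 16/55; with total 15/44.
By Bayes' rule, P(box B | data) = (16/55) / (15/44) = 64/75.

0.853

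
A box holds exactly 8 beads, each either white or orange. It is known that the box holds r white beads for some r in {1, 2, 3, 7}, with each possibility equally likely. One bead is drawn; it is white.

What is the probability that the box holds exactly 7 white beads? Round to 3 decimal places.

For each hypothesis, P(data | H) works out to: P(data | r = 1) = (1/8) = 1/8; P(data | r = 2) = (2/8) = 1/4; P(data | r = 3) = (3/8) = 3/8; P(data | r = 7) = (7/8) = 7/8.
Weighting by the prior gives 1/4 · 1/8 = 1/32, 1/4 · 1/4 = 1/16, 1/4 · 3/8 = 3/32, 1/4 · 7/8 = 7/32; with total 13/32.
Hence P(r = 7 | data) = (7/32) / (13/32) = 7/13.

0.538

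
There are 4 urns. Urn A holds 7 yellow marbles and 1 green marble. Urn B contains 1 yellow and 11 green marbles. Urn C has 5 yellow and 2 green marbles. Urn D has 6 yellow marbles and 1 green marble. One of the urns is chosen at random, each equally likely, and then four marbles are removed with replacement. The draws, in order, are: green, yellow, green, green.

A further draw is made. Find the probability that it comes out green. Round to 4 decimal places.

Compute the likelihood of the observed sequence for each case: P(data | urn A) = (1/8)(7/8)(1/8)(1/8) = 0.001709; P(data | urn B) = (11/12)(1/12)(11/12)(11/12) = 0.064188; P(data | urn C) = (2/7)(5/7)(2/7)(2/7) = 0.01666; P(data | urn D) = (1/7)(6/7)(1/7)(1/7) = 0.002499.
Weighting by the prior gives 1/4 · 0.001709 = 0.00042725, 1/4 · 0.064188 = 0.016047, 1/4 · 0.01666 = 0.0041649, 1/4 · 0.002499 = 0.00062474; with total 0.021264.
Dividing through by the total gives posterior P(urn A | data) = 0.020093, P(urn B | data) = 0.75466, P(urn C | data) = 0.19587, P(urn D | data) = 0.02938.
Averaging over the posterior, P(green next | data) = (1/8)(0.020093) + (11/12)(0.75466) + (2/7)(0.19587) + (1/7)(0.02938) = 0.75444.

0.7544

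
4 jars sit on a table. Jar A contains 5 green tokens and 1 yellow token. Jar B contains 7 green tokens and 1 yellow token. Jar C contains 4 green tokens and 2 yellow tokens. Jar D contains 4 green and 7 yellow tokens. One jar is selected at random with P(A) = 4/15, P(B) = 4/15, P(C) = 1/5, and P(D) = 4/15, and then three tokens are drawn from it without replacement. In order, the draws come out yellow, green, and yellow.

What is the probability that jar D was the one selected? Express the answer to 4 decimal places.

0.7724

The likelihood of the observed sequence under each hypothesis: P(data | jar A) = (1/6)(5/5)(0/4) = 0; P(data | jar B) = (1/8)(7/7)(0/6) = 0; P(data | jar C) = (2/6)(4/5)(1/4) = 0.066667; P(data | jar D) = (7/11)(4/10)(6/9) = 0.1697.
The prior-weighted likelihoods are 4/15 · 0 = 0, 4/15 · 0 = 0, 1/5 · 0.066667 = 0.013333, 4/15 · 0.1697 = 0.045253; these sum to 0.058586.
Therefore the posterior P(jar D | data) = (0.045253) / (0.058586) = 0.77241.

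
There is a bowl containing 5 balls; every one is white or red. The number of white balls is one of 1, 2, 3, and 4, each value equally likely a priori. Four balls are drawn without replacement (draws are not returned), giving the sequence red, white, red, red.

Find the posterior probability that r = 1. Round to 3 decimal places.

Compute the likelihood of the observed sequence for each case: P(data | r = 1) = (4/5)(1/4)(3/3)(2/2) = 1/5; P(data | r = 2) = (3/5)(2/4)(2/3)(1/2) = 1/10; P(data | r = 3) = (2/5)(3/4)(1/3)(0/2) = 0; P(data | r = 4) = (1/5)(4/4)(0/3) = 0.
The prior-weighted likelihoods are 1/4 · 1/5 = 1/20, 1/4 · 1/10 = 1/40, 1/4 · 0 = 0, 1/4 · 0 = 0; with total 3/40.
Hence P(r = 1 | data) = (1/20) / (3/40) = 2/3.

0.667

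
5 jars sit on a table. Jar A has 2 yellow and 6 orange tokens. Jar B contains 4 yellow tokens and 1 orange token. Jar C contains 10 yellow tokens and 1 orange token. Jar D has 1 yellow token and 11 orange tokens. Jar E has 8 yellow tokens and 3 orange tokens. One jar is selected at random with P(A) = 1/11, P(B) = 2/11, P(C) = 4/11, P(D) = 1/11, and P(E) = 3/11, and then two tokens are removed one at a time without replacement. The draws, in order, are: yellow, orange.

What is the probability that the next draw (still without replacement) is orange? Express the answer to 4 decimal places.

0.2374

For each hypothesis, P(data | H) works out to: P(data | jar A) = (2/8)(6/7) = 0.21429; P(data | jar B) = (4/5)(1/4) = 0.2; P(data | jar C) = (10/11)(1/10) = 0.090909; P(data | jar D) = (1/12)(11/11) = 0.083333; P(data | jar E) = (8/11)(3/10) = 0.21818.
Multiplying each by its prior: 1/11 · 0.21429 = 0.019481, 2/11 · 0.2 = 0.036364, 4/11 · 0.090909 = 0.033058, 1/11 · 0.083333 = 0.0075758, 3/11 · 0.21818 = 0.059504; these sum to 0.15598.
Dividing through by the total gives posterior P(jar A | data) = 0.12489, P(jar B | data) = 0.23313, P(jar C | data) = 0.21193, P(jar D | data) = 0.048568, P(jar E | data) = 0.38148.
The predictive probability is P(orange next | data) = (5/6)(0.12489) + (0)(0.23313) + (0)(0.21193) + (1)(0.048568) + (2/9)(0.38148) = 0.23742.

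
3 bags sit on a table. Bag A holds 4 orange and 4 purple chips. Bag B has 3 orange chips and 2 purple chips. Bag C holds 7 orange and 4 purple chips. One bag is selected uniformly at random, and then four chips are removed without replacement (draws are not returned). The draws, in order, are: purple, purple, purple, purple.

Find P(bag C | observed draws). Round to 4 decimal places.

Compute the likelihood of the observed sequence for each case: P(data | bag A) = (4/8)(3/7)(2/6)(1/5) = 1/70; P(data | bag B) = (2/5)(1/4)(0/3) = 0; P(data | bag C) = (4/11)(3/10)(2/9)(1/8) = 1/330.
Multiplying each by its prior: 1/3 · 1/70 = 1/210, 1/3 · 0 = 0, 1/3 · 1/330 = 1/990; these sum to 4/693.
By Bayes' rule, P(bag C | data) = (1/990) / (4/693) = 7/40.

0.1750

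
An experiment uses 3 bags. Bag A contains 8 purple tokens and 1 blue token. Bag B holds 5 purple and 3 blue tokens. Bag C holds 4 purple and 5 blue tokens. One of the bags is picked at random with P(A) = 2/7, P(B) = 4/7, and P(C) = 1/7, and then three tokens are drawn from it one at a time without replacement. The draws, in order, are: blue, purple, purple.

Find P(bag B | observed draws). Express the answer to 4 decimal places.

0.6767

Compute the likelihood of the observed sequence for each case: P(data | bag A) = (1/9)(8/8)(7/7) = 1/9; P(data | bag B) = (3/8)(5/7)(4/6) = 5/28; P(data | bag C) = (5/9)(4/8)(3/7) = 5/42.
Weighting by the prior gives 2/7 · 1/9 = 2/63, 4/7 · 5/28 = 5/49, 1/7 · 5/42 = 5/294; with total 19/126.
By Bayes' rule, P(bag B | data) = (5/49) / (19/126) = 90/133.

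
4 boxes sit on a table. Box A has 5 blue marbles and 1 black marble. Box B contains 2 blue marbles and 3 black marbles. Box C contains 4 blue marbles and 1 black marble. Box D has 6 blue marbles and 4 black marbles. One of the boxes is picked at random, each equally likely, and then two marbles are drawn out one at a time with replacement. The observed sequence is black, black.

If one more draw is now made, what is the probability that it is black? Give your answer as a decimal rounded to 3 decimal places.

0.498

Under each hypothesis, the probability of the observed sequence is: P(data | box A) = (1/6)(1/6) = 0.027778; P(data | box B) = (3/5)(3/5) = 0.36; P(data | box C) = (1/5)(1/5) = 0.04; P(data | box D) = (4/10)(4/10) = 0.16.
Multiplying each by its prior: 1/4 · 0.027778 = 0.0069444, 1/4 · 0.36 = 0.09, 1/4 · 0.04 = 0.01, 1/4 · 0.16 = 0.04; with total 0.14694.
Normalising, the posterior is P(box A | data) = 0.047259, P(box B | data) = 0.61248, P(box C | data) = 0.068053, P(box D | data) = 0.27221.
The predictive probability is P(black next | data) = (1/6)(0.047259) + (3/5)(0.61248) + (1/5)(0.068053) + (2/5)(0.27221) = 0.49786.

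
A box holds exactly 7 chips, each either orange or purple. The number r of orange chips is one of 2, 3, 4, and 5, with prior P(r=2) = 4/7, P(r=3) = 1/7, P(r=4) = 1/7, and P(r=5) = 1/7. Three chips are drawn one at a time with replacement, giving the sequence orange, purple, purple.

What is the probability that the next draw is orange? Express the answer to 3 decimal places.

For each hypothesis, P(data | H) works out to: P(data | r = 2) = (2/7)(5/7)(5/7) = 0.14577; P(data | r = 3) = (3/7)(4/7)(4/7) = 0.13994; P(data | r = 4) = (4/7)(3/7)(3/7) = 0.10496; P(data | r = 5) = (5/7)(2/7)(2/7) = 0.058309.
Multiplying each by its prior: 4/7 · 0.14577 = 0.083299, 1/7 · 0.13994 = 0.019992, 1/7 · 0.10496 = 0.014994, 1/7 · 0.058309 = 0.0083299; with total 0.12661.
The posterior is then P(r = 2 | data) = 0.65789, P(r = 3 | data) = 0.15789, P(r = 4 | data) = 0.11842, P(r = 5 | data) = 0.065789.
So P(orange next | data) = Σ P(orange next | H) P(H | data) = (2/7)(0.65789) + (3/7)(0.15789) + (4/7)(0.11842) + (5/7)(0.065789) = 0.3703.

0.370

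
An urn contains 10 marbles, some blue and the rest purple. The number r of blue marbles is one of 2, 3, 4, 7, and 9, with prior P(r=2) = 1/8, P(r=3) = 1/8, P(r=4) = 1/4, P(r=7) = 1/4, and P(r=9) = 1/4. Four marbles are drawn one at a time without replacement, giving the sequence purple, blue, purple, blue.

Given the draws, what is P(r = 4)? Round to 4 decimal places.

0.4534

Under each hypothesis, the probability of the observed sequence is: P(data | r = 2) = (8/10)(2/9)(7/8)(1/7) = 0.022222; P(data | r = 3) = (7/10)(3/9)(6/8)(2/7) = 0.05; P(data | r = 4) = (6/10)(4/9)(5/8)(3/7) = 0.071429; P(data | r = 7) = (3/10)(7/9)(2/8)(6/7) = 0.05; P(data | r = 9) = (1/10)(9/9)(0/8) = 0.
Weighting by the prior gives 1/8 · 0.022222 = 0.0027778, 1/8 · 0.05 = 0.00625, 1/4 · 0.071429 = 0.017857, 1/4 · 0.05 = 0.0125, 1/4 · 0 = 0; summing to 0.039385.
By Bayes' rule, P(r = 4 | data) = (0.017857) / (0.039385) = 0.4534.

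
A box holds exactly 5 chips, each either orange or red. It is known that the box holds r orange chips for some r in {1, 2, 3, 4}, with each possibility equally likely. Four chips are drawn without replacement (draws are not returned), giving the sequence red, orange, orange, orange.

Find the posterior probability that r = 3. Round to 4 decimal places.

The likelihood of the observed sequence under each hypothesis: P(data | r = 1) = (4/5)(1/4)(0/3) = 0; P(data | r = 2) = (3/5)(2/4)(1/3)(0/2) = 0; P(data | r = 3) = (2/5)(3/4)(2/3)(1/2) = 1/10; P(data | r = 4) = (1/5)(4/4)(3/3)(2/2) = 1/5.
Multiplying each by its prior: 1/4 · 0 = 0, 1/4 · 0 = 0, 1/4 · 1/10 = 1/40, 1/4 · 1/5 = 1/20; these sum to 3/40.
Therefore the posterior P(r = 3 | data) = (1/40) / (3/40) = 1/3.

0.3333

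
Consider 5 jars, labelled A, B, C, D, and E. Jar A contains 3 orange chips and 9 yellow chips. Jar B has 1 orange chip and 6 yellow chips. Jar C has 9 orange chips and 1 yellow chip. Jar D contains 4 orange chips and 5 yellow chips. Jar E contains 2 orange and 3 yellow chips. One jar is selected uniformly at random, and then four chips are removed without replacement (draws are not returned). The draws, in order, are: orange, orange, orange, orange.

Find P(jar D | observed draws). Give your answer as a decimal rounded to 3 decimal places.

0.013

The likelihood of the observed sequence under each hypothesis: P(data | jar A) = (3/12)(2/11)(1/10)(0/9) = 0; P(data | jar B) = (1/7)(0/6) = 0; P(data | jar C) = (9/10)(8/9)(7/8)(6/7) = 0.6; P(data | jar D) = (4/9)(3/8)(2/7)(1/6) = 0.0079365; P(data | jar E) = (2/5)(1/4)(0/3) = 0.
The prior-weighted likelihoods are 1/5 · 0 = 0, 1/5 · 0 = 0, 1/5 · 0.6 = 0.12, 1/5 · 0.0079365 = 0.0015873, 1/5 · 0 = 0; these sum to 0.12159.
By Bayes' rule, P(jar D | data) = (0.0015873) / (0.12159) = 0.013055.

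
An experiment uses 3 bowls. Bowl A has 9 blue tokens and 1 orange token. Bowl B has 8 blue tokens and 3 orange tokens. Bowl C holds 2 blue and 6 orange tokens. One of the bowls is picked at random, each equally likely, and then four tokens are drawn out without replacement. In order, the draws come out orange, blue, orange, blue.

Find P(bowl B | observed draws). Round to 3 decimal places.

Compute the likelihood of the observed sequence for each case: P(data | bowl A) = (1/10)(9/9)(0/8) = 0; P(data | bowl B) = (3/11)(8/10)(2/9)(7/8) = 0.042424; P(data | bowl C) = (6/8)(2/7)(5/6)(1/5) = 0.035714.
Weighting by the prior gives 1/3 · 0 = 0, 1/3 · 0.042424 = 0.014141, 1/3 · 0.035714 = 0.011905; summing to 0.026046.
Hence P(bowl B | data) = (0.014141) / (0.026046) = 0.54294.

0.543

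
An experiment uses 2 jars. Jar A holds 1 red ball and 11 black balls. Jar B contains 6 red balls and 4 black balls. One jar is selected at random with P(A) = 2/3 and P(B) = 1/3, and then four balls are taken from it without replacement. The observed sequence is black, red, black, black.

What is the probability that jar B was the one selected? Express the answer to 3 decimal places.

0.146

Compute the likelihood of the observed sequence for each case: P(data | jar A) = (11/12)(1/11)(10/10)(9/9) = 1/12; P(data | jar B) = (4/10)(6/9)(3/8)(2/7) = 1/35.
The prior-weighted likelihoods are 2/3 · 1/12 = 1/18, 1/3 · 1/35 = 1/105; with total 41/630.
Hence P(jar B | data) = (1/105) / (41/630) = 6/41.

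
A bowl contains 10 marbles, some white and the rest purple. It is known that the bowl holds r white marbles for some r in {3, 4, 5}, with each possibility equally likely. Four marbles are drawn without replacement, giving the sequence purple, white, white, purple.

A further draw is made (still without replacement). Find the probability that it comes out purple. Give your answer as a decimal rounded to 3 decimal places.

Compute the likelihood of the observed sequence for each case: P(data | r = 3) = (7/10)(3/9)(2/8)(6/7) = 0.05; P(data | r = 4) = (6/10)(4/9)(3/8)(5/7) = 0.071429; P(data | r = 5) = (5/10)(5/9)(4/8)(4/7) = 0.079365.
The prior-weighted likelihoods are 1/3 · 0.05 = 0.016667, 1/3 · 0.071429 = 0.02381, 1/3 · 0.079365 = 0.026455; summing to 0.066931.
The posterior is then P(r = 3 | data) = 0.24901, P(r = 4 | data) = 0.35573, P(r = 5 | data) = 0.39526.
Averaging over the posterior, P(purple next | data) = (5/6)(0.24901) + (2/3)(0.35573) + (1/2)(0.39526) = 0.64229.

0.642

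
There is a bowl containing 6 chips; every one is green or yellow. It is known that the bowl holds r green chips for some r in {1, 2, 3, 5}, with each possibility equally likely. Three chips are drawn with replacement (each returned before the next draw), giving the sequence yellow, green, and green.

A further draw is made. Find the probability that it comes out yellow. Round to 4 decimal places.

The likelihood of the observed sequence under each hypothesis: P(data | r = 1) = (5/6)(1/6)(1/6) = 5/216; P(data | r = 2) = (4/6)(2/6)(2/6) = 2/27; P(data | r = 3) = (3/6)(3/6)(3/6) = 1/8; P(data | r = 5) = (1/6)(5/6)(5/6) = 25/216.
The prior-weighted likelihoods are 1/4 · 5/216 = 5/864, 1/4 · 2/27 = 1/54, 1/4 · 1/8 = 1/32, 1/4 · 25/216 = 25/864; these sum to 73/864.
The posterior is then P(r = 1 | data) = 5/73, P(r = 2 | data) = 16/73, P(r = 3 | data) = 27/73, P(r = 5 | data) = 25/73.
The predictive probability is P(yellow next | data) = (5/6)(5/73) + (2/3)(16/73) + (1/2)(27/73) + (1/6)(25/73) = 65/146.

0.4452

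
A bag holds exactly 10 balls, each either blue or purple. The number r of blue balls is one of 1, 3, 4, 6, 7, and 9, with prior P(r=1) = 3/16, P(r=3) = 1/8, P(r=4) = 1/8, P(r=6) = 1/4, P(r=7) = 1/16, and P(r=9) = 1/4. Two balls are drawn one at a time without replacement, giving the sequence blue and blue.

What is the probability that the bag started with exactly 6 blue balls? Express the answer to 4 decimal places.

0.2469

Compute the likelihood of the observed sequence for each case: P(data | r = 1) = (1/10)(0/9) = 0; P(data | r = 3) = (3/10)(2/9) = 1/15; P(data | r = 4) = (4/10)(3/9) = 2/15; P(data | r = 6) = (6/10)(5/9) = 1/3; P(data | r = 7) = (7/10)(6/9) = 7/15; P(data | r = 9) = (9/10)(8/9) = 4/5.
The prior-weighted likelihoods are 3/16 · 0 = 0, 1/8 · 1/15 = 1/120, 1/8 · 2/15 = 1/60, 1/4 · 1/3 = 1/12, 1/16 · 7/15 = 7/240, 1/4 · 4/5 = 1/5; these sum to 27/80.
Therefore the posterior P(r = 6 | data) = (1/12) / (27/80) = 20/81.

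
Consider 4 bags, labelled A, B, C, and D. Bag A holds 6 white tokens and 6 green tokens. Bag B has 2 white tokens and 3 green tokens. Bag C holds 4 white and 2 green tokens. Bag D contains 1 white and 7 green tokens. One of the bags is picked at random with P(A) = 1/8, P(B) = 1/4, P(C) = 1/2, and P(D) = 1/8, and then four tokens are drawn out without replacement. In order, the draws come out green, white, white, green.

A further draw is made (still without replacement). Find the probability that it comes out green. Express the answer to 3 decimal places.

0.439

The likelihood of the observed sequence under each hypothesis: P(data | bag A) = (6/12)(6/11)(5/10)(5/9) = 0.075758; P(data | bag B) = (3/5)(2/4)(1/3)(2/2) = 0.1; P(data | bag C) = (2/6)(4/5)(3/4)(1/3) = 0.066667; P(data | bag D) = (7/8)(1/7)(0/6) = 0.
The prior-weighted likelihoods are 1/8 · 0.075758 = 0.0094697, 1/4 · 0.1 = 0.025, 1/2 · 0.066667 = 0.033333, 1/8 · 0 = 0; with total 0.067803.
Dividing through by the total gives posterior P(bag A | data) = 0.13966, P(bag B | data) = 0.36872, P(bag C | data) = 0.49162, P(bag D | data) = 0.
The predictive probability is P(green next | data) = (1/2)(0.13966) + (1)(0.36872) + (0)(0.49162) = 0.43855.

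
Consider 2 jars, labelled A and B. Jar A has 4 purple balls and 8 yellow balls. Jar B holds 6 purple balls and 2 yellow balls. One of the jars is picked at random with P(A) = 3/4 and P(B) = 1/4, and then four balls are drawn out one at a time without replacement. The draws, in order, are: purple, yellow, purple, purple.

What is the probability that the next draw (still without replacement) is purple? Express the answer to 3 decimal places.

0.592

For each hypothesis, P(data | H) works out to: P(data | jar A) = (4/12)(8/11)(3/10)(2/9) = 0.016162; P(data | jar B) = (6/8)(2/7)(5/6)(4/5) = 0.14286.
The prior-weighted likelihoods are 3/4 · 0.016162 = 0.012121, 1/4 · 0.14286 = 0.035714; summing to 0.047835.
The posterior is then P(jar A | data) = 0.25339, P(jar B | data) = 0.74661.
Averaging over the posterior, P(purple next | data) = (1/8)(0.25339) + (3/4)(0.74661) = 0.59163.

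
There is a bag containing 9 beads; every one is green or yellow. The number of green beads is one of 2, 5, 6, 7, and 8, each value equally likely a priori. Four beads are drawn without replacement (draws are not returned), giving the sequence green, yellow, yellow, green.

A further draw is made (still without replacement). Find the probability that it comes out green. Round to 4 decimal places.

The likelihood of the observed sequence under each hypothesis: P(data | r = 2) = (2/9)(7/8)(6/7)(1/6) = 1/36; P(data | r = 5) = (5/9)(4/8)(3/7)(4/6) = 5/63; P(data | r = 6) = (6/9)(3/8)(2/7)(5/6) = 5/84; P(data | r = 7) = (7/9)(2/8)(1/7)(6/6) = 1/36; P(data | r = 8) = (8/9)(1/8)(0/7) = 0.
The prior-weighted likelihoods are 1/5 · 1/36 = 1/180, 1/5 · 5/63 = 1/63, 1/5 · 5/84 = 1/84, 1/5 · 1/36 = 1/180, 1/5 · 0 = 0; these sum to 7/180.
The posterior is then P(r = 2 | data) = 1/7, P(r = 5 | data) = 20/49, P(r = 6 | data) = 15/49, P(r = 7 | data) = 1/7, P(r = 8 | data) = 0.
Averaging over the posterior, P(green next | data) = (0)(1/7) + (3/5)(20/49) + (4/5)(15/49) + (1)(1/7) = 31/49.

0.6327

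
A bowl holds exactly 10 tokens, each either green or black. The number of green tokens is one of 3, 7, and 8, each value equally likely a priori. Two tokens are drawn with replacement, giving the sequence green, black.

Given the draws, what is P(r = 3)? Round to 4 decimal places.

0.3621

Under each hypothesis, the probability of the observed sequence is: P(data | r = 3) = (3/10)(7/10) = 21/100; P(data | r = 7) = (7/10)(3/10) = 21/100; P(data | r = 8) = (8/10)(2/10) = 4/25.
Weighting by the prior gives 1/3 · 21/100 = 7/100, 1/3 · 21/100 = 7/100, 1/3 · 4/25 = 4/75; these sum to 29/150.
So P(r = 3 | data) = (7/100) / (29/150) = 21/58.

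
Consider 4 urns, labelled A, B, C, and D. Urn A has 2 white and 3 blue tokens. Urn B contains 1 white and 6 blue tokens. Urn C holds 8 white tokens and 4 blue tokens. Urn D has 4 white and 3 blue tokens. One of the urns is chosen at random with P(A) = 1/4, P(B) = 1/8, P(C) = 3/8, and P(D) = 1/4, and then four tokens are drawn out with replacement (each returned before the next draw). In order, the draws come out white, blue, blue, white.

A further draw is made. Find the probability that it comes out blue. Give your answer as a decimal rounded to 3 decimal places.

For each hypothesis, P(data | H) works out to: P(data | urn A) = (2/5)(3/5)(3/5)(2/5) = 0.0576; P(data | urn B) = (1/7)(6/7)(6/7)(1/7) = 0.014994; P(data | urn C) = (8/12)(4/12)(4/12)(8/12) = 0.049383; P(data | urn D) = (4/7)(3/7)(3/7)(4/7) = 0.059975.
Weighting by the prior gives 1/4 · 0.0576 = 0.0144, 1/8 · 0.014994 = 0.0018742, 3/8 · 0.049383 = 0.018519, 1/4 · 0.059975 = 0.014994; with total 0.049786.
Normalising, the posterior is P(urn A | data) = 0.28924, P(urn B | data) = 0.037645, P(urn C | data) = 0.37196, P(urn D | data) = 0.30116.
The predictive probability is P(blue next | data) = (3/5)(0.28924) + (6/7)(0.037645) + (1/3)(0.37196) + (3/7)(0.30116) = 0.45886.

0.459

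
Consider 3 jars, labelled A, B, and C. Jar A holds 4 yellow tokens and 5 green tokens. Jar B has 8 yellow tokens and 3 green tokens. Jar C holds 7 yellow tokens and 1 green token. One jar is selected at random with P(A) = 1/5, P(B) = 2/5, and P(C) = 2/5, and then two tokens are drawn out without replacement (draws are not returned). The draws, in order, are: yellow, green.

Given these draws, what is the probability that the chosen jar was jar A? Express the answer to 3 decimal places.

Compute the likelihood of the observed sequence for each case: P(data | jar A) = (4/9)(5/8) = 0.27778; P(data | jar B) = (8/11)(3/10) = 0.21818; P(data | jar C) = (7/8)(1/7) = 0.125.
Multiplying each by its prior: 1/5 · 0.27778 = 0.055556, 2/5 · 0.21818 = 0.087273, 2/5 · 0.125 = 0.05; with total 0.19283.
So P(jar A | data) = (0.055556) / (0.19283) = 0.28811.

0.288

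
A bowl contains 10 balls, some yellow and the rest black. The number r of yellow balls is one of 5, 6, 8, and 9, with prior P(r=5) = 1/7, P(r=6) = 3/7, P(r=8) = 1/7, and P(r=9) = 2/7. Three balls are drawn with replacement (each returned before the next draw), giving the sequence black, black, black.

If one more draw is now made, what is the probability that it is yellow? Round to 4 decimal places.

For each hypothesis, P(data | H) works out to: P(data | r = 5) = (5/10)(5/10)(5/10) = 0.125; P(data | r = 6) = (4/10)(4/10)(4/10) = 0.064; P(data | r = 8) = (2/10)(2/10)(2/10) = 0.008; P(data | r = 9) = (1/10)(1/10)(1/10) = 0.001.
Weighting by the prior gives 1/7 · 0.125 = 0.017857, 3/7 · 0.064 = 0.027429, 1/7 · 0.008 = 0.0011429, 2/7 · 0.001 = 0.00028571; summing to 0.046714.
Dividing through by the total gives posterior P(r = 5 | data) = 0.38226, P(r = 6 | data) = 0.58716, P(r = 8 | data) = 0.024465, P(r = 9 | data) = 0.0061162.
The predictive probability is P(yellow next | data) = (1/2)(0.38226) + (3/5)(0.58716) + (4/5)(0.024465) + (9/10)(0.0061162) = 0.5685.

0.5685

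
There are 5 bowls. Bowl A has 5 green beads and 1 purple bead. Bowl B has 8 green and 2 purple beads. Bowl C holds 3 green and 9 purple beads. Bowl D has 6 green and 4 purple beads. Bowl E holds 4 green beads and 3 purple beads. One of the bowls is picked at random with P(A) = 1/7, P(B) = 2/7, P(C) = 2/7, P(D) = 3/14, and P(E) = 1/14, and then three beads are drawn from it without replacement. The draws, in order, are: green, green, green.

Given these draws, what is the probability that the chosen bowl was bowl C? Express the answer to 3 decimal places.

The likelihood of the observed sequence under each hypothesis: P(data | bowl A) = (5/6)(4/5)(3/4) = 0.5; P(data | bowl B) = (8/10)(7/9)(6/8) = 0.46667; P(data | bowl C) = (3/12)(2/11)(1/10) = 0.0045455; P(data | bowl D) = (6/10)(5/9)(4/8) = 0.16667; P(data | bowl E) = (4/7)(3/6)(2/5) = 0.11429.
Weighting by the prior gives 1/7 · 0.5 = 0.071429, 2/7 · 0.46667 = 0.13333, 2/7 · 0.0045455 = 0.0012987, 3/14 · 0.16667 = 0.035714, 1/14 · 0.11429 = 0.0081633; with total 0.24994.
Therefore the posterior P(bowl C | data) = (0.0012987) / (0.24994) = 0.0051961.

0.005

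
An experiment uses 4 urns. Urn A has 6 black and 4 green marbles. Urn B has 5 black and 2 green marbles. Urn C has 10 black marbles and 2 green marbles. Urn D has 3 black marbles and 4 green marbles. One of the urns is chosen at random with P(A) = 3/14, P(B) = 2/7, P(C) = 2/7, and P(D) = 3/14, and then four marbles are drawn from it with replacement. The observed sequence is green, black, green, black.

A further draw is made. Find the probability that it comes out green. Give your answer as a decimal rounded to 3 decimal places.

0.390

Under each hypothesis, the probability of the observed sequence is: P(data | urn A) = (4/10)(6/10)(4/10)(6/10) = 0.0576; P(data | urn B) = (2/7)(5/7)(2/7)(5/7) = 0.041649; P(data | urn C) = (2/12)(10/12)(2/12)(10/12) = 0.01929; P(data | urn D) = (4/7)(3/7)(4/7)(3/7) = 0.059975.
The prior-weighted likelihoods are 3/14 · 0.0576 = 0.012343, 2/7 · 0.041649 = 0.0119, 2/7 · 0.01929 = 0.0055115, 3/14 · 0.059975 = 0.012852; these sum to 0.042606.
The posterior is then P(urn A | data) = 0.2897, P(urn B | data) = 0.2793, P(urn C | data) = 0.12936, P(urn D | data) = 0.30164.
Averaging over the posterior, P(green next | data) = (2/5)(0.2897) + (2/7)(0.2793) + (1/6)(0.12936) + (4/7)(0.30164) = 0.38961.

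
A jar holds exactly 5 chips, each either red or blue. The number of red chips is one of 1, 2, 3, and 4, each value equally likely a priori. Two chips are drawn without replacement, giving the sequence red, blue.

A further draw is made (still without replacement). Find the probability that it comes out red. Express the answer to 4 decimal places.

For each hypothesis, P(data | H) works out to: P(data | r = 1) = (1/5)(4/4) = 1/5; P(data | r = 2) = (2/5)(3/4) = 3/10; P(data | r = 3) = (3/5)(2/4) = 3/10; P(data | r = 4) = (4/5)(1/4) = 1/5.
Weighting by the prior gives 1/4 · 1/5 = 1/20, 1/4 · 3/10 = 3/40, 1/4 · 3/10 = 3/40, 1/4 · 1/5 = 1/20; summing to 1/4.
The posterior is then P(r = 1 | data) = 1/5, P(r = 2 | data) = 3/10, P(r = 3 | data) = 3/10, P(r = 4 | data) = 1/5.
So P(red next | data) = Σ P(red next | H) P(H | data) = (0)(1/5) + (1/3)(3/10) + (2/3)(3/10) + (1)(1/5) = 1/2.

0.5000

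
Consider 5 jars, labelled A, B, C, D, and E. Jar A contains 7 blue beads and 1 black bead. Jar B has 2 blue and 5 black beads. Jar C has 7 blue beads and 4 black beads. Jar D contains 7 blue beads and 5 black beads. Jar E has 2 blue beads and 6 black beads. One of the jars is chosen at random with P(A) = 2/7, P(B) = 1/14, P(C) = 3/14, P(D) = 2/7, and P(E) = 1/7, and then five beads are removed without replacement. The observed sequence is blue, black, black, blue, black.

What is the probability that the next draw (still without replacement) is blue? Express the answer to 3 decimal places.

For each hypothesis, P(data | H) works out to: P(data | jar A) = (7/8)(1/7)(0/6) = 0; P(data | jar B) = (2/7)(5/6)(4/5)(1/4)(3/3) = 0.047619; P(data | jar C) = (7/11)(4/10)(3/9)(6/8)(2/7) = 0.018182; P(data | jar D) = (7/12)(5/11)(4/10)(6/9)(3/8) = 0.026515; P(data | jar E) = (2/8)(6/7)(5/6)(1/5)(4/4) = 0.035714.
Weighting by the prior gives 2/7 · 0 = 0, 1/14 · 0.047619 = 0.0034014, 3/14 · 0.018182 = 0.0038961, 2/7 · 0.026515 = 0.0075758, 1/7 · 0.035714 = 0.005102; summing to 0.019975.
Normalising, the posterior is P(jar A | data) = 0, P(jar B | data) = 0.17028, P(jar C | data) = 0.19505, P(jar D | data) = 0.37926, P(jar E | data) = 0.25542.
Averaging over the posterior, P(blue next | data) = (0)(0.17028) + (5/6)(0.19505) + (5/7)(0.37926) + (0)(0.25542) = 0.43344.

0.433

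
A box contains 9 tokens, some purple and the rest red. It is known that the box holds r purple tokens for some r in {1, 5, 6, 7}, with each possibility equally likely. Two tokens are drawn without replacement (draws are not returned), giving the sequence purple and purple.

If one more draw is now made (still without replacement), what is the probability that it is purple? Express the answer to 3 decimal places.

0.606

For each hypothesis, P(data | H) works out to: P(data | r = 1) = (1/9)(0/8) = 0; P(data | r = 5) = (5/9)(4/8) = 5/18; P(data | r = 6) = (6/9)(5/8) = 5/12; P(data | r = 7) = (7/9)(6/8) = 7/12.
Weighting by the prior gives 1/4 · 0 = 0, 1/4 · 5/18 = 5/72, 1/4 · 5/12 = 5/48, 1/4 · 7/12 = 7/48; these sum to 23/72.
Normalising, the posterior is P(r = 1 | data) = 0, P(r = 5 | data) = 5/23, P(r = 6 | data) = 15/46, P(r = 7 | data) = 21/46.
Averaging over the posterior, P(purple next | data) = (3/7)(5/23) + (4/7)(15/46) + (5/7)(21/46) = 195/322.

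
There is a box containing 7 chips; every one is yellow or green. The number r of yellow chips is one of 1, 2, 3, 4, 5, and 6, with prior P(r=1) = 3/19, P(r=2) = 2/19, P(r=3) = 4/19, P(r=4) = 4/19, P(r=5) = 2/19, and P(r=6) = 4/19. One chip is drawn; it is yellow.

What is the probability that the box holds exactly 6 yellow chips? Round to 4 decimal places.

Under each hypothesis, the probability of this draw is: P(data | r = 1) = (1/7) = 1/7; P(data | r = 2) = (2/7) = 2/7; P(data | r = 3) = (3/7) = 3/7; P(data | r = 4) = (4/7) = 4/7; P(data | r = 5) = (5/7) = 5/7; P(data | r = 6) = (6/7) = 6/7.
Multiplying each by its prior: 3/19 · 1/7 = 3/133, 2/19 · 2/7 = 4/133, 4/19 · 3/7 = 12/133, 4/19 · 4/7 = 16/133, 2/19 · 5/7 = 10/133, 4/19 · 6/7 = 24/133; with total 69/133.
By Bayes' rule, P(r = 6 | data) = (24/133) / (69/133) = 8/23.

0.3478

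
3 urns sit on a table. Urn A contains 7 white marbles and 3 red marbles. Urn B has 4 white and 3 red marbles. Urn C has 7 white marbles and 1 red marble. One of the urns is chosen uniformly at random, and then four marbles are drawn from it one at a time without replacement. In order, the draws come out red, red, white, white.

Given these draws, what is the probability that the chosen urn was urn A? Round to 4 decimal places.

0.3684

The likelihood of the observed sequence under each hypothesis: P(data | urn A) = (3/10)(2/9)(7/8)(6/7) = 1/20; P(data | urn B) = (3/7)(2/6)(4/5)(3/4) = 3/35; P(data | urn C) = (1/8)(0/7) = 0.
The prior-weighted likelihoods are 1/3 · 1/20 = 1/60, 1/3 · 3/35 = 1/35, 1/3 · 0 = 0; summing to 19/420.
So P(urn A | data) = (1/60) / (19/420) = 7/19.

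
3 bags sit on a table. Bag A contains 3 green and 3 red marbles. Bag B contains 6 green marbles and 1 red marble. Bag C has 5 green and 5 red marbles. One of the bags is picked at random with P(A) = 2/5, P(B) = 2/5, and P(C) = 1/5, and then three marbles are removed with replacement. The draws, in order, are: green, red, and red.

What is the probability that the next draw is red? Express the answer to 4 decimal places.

Compute the likelihood of the observed sequence for each case: P(data | bag A) = (3/6)(3/6)(3/6) = 0.125; P(data | bag B) = (6/7)(1/7)(1/7) = 0.017493; P(data | bag C) = (5/10)(5/10)(5/10) = 0.125.
The prior-weighted likelihoods are 2/5 · 0.125 = 0.05, 2/5 · 0.017493 = 0.0069971, 1/5 · 0.125 = 0.025; summing to 0.081997.
Normalising, the posterior is P(bag A | data) = 0.60978, P(bag B | data) = 0.085333, P(bag C | data) = 0.30489.
Averaging over the posterior, P(red next | data) = (1/2)(0.60978) + (1/7)(0.085333) + (1/2)(0.30489) = 0.46952.

0.4695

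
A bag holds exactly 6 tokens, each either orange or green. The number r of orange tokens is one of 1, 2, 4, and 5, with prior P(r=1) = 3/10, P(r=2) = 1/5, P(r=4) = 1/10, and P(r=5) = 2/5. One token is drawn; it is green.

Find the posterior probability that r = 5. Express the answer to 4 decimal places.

Under each hypothesis, the probability of this draw is: P(data | r = 1) = (5/6) = 5/6; P(data | r = 2) = (4/6) = 2/3; P(data | r = 4) = (2/6) = 1/3; P(data | r = 5) = (1/6) = 1/6.
The prior-weighted likelihoods are 3/10 · 5/6 = 1/4, 1/5 · 2/3 = 2/15, 1/10 · 1/3 = 1/30, 2/5 · 1/6 = 1/15; summing to 29/60.
By Bayes' rule, P(r = 5 | data) = (1/15) / (29/60) = 4/29.

0.1379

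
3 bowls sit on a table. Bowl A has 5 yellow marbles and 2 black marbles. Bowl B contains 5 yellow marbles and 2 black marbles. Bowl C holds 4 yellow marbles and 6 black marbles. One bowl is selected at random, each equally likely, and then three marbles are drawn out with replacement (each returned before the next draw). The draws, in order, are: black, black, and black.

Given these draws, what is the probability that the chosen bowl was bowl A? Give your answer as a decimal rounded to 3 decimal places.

The likelihood of the observed sequence under each hypothesis: P(data | bowl A) = (2/7)(2/7)(2/7) = 0.023324; P(data | bowl B) = (2/7)(2/7)(2/7) = 0.023324; P(data | bowl C) = (6/10)(6/10)(6/10) = 0.216.
Weighting by the prior gives 1/3 · 0.023324 = 0.0077745, 1/3 · 0.023324 = 0.0077745, 1/3 · 0.216 = 0.072; these sum to 0.087549.
Hence P(bowl A | data) = (0.0077745) / (0.087549) = 0.088802.

0.089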